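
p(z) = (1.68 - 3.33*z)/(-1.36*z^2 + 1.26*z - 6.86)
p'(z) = (1.68 - 3.33*z)*(2.72*z - 1.26)/(-1.36*z^2 + 1.26*z - 6.86)^2 - 3.33/(-1.36*z^2 + 1.26*z - 6.86)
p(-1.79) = -0.57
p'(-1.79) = -0.01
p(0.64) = 0.07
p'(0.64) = 0.50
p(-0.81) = -0.50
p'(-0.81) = 0.18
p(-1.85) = -0.57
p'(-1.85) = -0.02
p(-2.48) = -0.54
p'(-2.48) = -0.05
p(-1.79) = -0.57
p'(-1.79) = -0.01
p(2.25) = 0.53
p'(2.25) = 0.07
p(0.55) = 0.02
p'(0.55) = 0.51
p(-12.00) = -0.19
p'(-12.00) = -0.01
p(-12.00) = -0.19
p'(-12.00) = -0.01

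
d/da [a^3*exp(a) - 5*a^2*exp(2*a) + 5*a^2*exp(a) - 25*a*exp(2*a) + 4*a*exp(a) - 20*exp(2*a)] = (a^3 - 10*a^2*exp(a) + 8*a^2 - 60*a*exp(a) + 14*a - 65*exp(a) + 4)*exp(a)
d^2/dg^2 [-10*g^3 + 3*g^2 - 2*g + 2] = 6 - 60*g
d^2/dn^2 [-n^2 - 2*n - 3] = -2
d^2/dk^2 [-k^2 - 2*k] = -2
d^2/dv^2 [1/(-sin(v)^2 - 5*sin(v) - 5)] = (4*sin(v)^4 + 15*sin(v)^3 - sin(v)^2 - 55*sin(v) - 40)/(sin(v)^2 + 5*sin(v) + 5)^3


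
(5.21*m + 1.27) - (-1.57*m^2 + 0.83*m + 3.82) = 1.57*m^2 + 4.38*m - 2.55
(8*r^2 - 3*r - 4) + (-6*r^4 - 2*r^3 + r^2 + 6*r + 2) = -6*r^4 - 2*r^3 + 9*r^2 + 3*r - 2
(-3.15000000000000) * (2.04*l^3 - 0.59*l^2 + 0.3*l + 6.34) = -6.426*l^3 + 1.8585*l^2 - 0.945*l - 19.971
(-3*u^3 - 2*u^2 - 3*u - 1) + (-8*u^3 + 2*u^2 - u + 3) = -11*u^3 - 4*u + 2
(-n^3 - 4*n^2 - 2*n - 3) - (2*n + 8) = -n^3 - 4*n^2 - 4*n - 11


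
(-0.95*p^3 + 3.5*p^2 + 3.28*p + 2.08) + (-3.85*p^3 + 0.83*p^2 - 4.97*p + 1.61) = -4.8*p^3 + 4.33*p^2 - 1.69*p + 3.69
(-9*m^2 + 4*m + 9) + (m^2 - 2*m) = -8*m^2 + 2*m + 9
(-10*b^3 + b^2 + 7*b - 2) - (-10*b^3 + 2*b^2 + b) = -b^2 + 6*b - 2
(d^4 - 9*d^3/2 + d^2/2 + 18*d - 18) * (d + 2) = d^5 - 5*d^4/2 - 17*d^3/2 + 19*d^2 + 18*d - 36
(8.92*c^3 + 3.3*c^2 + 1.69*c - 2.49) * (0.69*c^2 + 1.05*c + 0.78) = 6.1548*c^5 + 11.643*c^4 + 11.5887*c^3 + 2.6304*c^2 - 1.2963*c - 1.9422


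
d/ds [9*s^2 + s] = 18*s + 1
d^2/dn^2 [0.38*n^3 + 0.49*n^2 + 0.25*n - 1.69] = 2.28*n + 0.98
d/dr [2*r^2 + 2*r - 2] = 4*r + 2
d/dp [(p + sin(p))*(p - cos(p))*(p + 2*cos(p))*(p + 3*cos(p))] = -(p + sin(p))*(p - cos(p))*(p + 2*cos(p))*(3*sin(p) - 1) - (p + sin(p))*(p - cos(p))*(p + 3*cos(p))*(2*sin(p) - 1) + (p + sin(p))*(p + 2*cos(p))*(p + 3*cos(p))*(sin(p) + 1) + (p - cos(p))*(p + 2*cos(p))*(p + 3*cos(p))*(cos(p) + 1)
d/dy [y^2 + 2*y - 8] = 2*y + 2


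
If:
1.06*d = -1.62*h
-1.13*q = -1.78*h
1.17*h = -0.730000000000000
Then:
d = 0.95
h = -0.62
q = -0.98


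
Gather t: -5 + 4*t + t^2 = t^2 + 4*t - 5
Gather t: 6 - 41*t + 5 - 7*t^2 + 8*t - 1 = -7*t^2 - 33*t + 10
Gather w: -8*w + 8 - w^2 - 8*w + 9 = -w^2 - 16*w + 17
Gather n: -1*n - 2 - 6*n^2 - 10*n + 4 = -6*n^2 - 11*n + 2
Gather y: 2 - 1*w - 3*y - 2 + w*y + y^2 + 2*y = -w + y^2 + y*(w - 1)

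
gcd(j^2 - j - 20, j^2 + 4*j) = j + 4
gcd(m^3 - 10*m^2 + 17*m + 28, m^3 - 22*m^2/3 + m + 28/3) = m^2 - 6*m - 7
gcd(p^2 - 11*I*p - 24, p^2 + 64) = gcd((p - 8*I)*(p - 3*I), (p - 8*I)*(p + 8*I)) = p - 8*I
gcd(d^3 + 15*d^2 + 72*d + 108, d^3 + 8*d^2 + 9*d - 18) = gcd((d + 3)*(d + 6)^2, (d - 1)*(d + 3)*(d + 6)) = d^2 + 9*d + 18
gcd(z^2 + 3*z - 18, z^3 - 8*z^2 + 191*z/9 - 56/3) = z - 3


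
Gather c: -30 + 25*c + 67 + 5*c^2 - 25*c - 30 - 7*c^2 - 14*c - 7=-2*c^2 - 14*c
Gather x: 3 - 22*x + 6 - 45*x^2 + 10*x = -45*x^2 - 12*x + 9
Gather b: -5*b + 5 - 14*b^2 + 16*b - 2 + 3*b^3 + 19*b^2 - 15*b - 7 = 3*b^3 + 5*b^2 - 4*b - 4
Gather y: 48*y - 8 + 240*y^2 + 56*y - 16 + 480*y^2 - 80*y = 720*y^2 + 24*y - 24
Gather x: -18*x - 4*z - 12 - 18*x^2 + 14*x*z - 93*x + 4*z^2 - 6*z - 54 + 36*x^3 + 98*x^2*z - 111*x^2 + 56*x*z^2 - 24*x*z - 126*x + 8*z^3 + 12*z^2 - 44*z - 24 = 36*x^3 + x^2*(98*z - 129) + x*(56*z^2 - 10*z - 237) + 8*z^3 + 16*z^2 - 54*z - 90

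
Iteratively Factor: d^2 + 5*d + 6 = (d + 2)*(d + 3)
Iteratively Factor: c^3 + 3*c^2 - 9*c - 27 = (c + 3)*(c^2 - 9) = (c - 3)*(c + 3)*(c + 3)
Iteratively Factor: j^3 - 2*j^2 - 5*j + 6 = (j + 2)*(j^2 - 4*j + 3) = (j - 1)*(j + 2)*(j - 3)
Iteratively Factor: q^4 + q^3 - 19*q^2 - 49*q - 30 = (q + 3)*(q^3 - 2*q^2 - 13*q - 10) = (q + 1)*(q + 3)*(q^2 - 3*q - 10) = (q + 1)*(q + 2)*(q + 3)*(q - 5)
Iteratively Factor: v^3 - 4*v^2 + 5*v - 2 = (v - 2)*(v^2 - 2*v + 1) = (v - 2)*(v - 1)*(v - 1)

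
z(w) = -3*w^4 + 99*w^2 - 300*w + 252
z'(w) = -12*w^3 + 198*w - 300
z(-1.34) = 822.09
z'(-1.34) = -536.45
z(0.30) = 170.89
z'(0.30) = -240.92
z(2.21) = 0.96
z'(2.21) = 8.05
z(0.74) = 83.31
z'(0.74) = -158.34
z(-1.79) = 1075.41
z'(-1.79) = -585.60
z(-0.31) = 354.49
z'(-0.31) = -361.02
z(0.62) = 103.61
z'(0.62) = -180.10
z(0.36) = 156.78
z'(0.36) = -229.28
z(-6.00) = 1728.00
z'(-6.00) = 1104.00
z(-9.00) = -8712.00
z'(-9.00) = 6666.00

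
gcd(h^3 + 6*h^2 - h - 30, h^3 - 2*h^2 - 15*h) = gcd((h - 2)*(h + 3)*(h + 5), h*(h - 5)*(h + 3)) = h + 3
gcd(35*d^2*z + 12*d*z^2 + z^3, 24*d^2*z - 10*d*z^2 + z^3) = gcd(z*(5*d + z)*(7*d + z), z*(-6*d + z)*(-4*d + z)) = z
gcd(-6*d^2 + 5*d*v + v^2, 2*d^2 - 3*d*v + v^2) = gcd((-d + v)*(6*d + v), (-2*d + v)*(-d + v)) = -d + v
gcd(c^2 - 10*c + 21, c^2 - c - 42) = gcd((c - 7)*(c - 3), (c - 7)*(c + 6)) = c - 7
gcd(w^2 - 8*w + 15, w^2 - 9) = w - 3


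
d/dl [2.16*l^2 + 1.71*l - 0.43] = 4.32*l + 1.71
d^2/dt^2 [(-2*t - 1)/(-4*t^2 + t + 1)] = 2*(2*(-12*t - 1)*(-4*t^2 + t + 1) - (2*t + 1)*(8*t - 1)^2)/(-4*t^2 + t + 1)^3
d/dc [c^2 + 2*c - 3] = 2*c + 2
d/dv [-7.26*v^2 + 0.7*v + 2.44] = 0.7 - 14.52*v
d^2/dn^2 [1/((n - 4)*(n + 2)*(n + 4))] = 4*(3*n^4 + 8*n^3 - 18*n^2 + 160)/(n^9 + 6*n^8 - 36*n^7 - 280*n^6 + 192*n^5 + 4224*n^4 + 5120*n^3 - 18432*n^2 - 49152*n - 32768)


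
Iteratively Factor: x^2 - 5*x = (x - 5)*(x)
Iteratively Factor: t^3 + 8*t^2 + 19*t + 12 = (t + 3)*(t^2 + 5*t + 4) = (t + 1)*(t + 3)*(t + 4)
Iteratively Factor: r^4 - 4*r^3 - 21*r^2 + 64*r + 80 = (r - 4)*(r^3 - 21*r - 20) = (r - 4)*(r + 4)*(r^2 - 4*r - 5) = (r - 4)*(r + 1)*(r + 4)*(r - 5)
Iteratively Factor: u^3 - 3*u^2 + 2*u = (u - 2)*(u^2 - u) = u*(u - 2)*(u - 1)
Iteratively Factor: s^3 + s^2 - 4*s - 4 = (s + 2)*(s^2 - s - 2) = (s - 2)*(s + 2)*(s + 1)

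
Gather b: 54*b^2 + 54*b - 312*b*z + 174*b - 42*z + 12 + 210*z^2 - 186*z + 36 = 54*b^2 + b*(228 - 312*z) + 210*z^2 - 228*z + 48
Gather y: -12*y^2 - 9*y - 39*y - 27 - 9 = -12*y^2 - 48*y - 36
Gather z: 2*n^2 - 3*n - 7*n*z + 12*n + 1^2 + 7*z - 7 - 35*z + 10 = 2*n^2 + 9*n + z*(-7*n - 28) + 4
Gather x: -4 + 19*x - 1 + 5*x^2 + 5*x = 5*x^2 + 24*x - 5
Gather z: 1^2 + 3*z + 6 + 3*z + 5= 6*z + 12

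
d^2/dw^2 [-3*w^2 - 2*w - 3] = -6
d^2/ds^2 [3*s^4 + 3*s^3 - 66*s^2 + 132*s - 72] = 36*s^2 + 18*s - 132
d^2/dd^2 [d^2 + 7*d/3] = 2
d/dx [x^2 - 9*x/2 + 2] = 2*x - 9/2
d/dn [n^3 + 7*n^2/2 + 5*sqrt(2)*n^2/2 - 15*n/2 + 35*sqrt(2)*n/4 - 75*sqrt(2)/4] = 3*n^2 + 7*n + 5*sqrt(2)*n - 15/2 + 35*sqrt(2)/4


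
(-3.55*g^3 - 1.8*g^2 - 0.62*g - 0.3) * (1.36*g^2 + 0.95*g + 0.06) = -4.828*g^5 - 5.8205*g^4 - 2.7662*g^3 - 1.105*g^2 - 0.3222*g - 0.018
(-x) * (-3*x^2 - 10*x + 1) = 3*x^3 + 10*x^2 - x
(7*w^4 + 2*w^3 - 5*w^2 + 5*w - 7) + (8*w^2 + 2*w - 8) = 7*w^4 + 2*w^3 + 3*w^2 + 7*w - 15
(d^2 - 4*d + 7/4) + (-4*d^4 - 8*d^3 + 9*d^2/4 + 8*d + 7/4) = -4*d^4 - 8*d^3 + 13*d^2/4 + 4*d + 7/2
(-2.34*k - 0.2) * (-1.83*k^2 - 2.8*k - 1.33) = 4.2822*k^3 + 6.918*k^2 + 3.6722*k + 0.266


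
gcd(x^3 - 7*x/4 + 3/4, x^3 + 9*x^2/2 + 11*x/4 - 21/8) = x^2 + x - 3/4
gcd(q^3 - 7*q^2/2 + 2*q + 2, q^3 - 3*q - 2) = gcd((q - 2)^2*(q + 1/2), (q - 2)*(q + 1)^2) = q - 2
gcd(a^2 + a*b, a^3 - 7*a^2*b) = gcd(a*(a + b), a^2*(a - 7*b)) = a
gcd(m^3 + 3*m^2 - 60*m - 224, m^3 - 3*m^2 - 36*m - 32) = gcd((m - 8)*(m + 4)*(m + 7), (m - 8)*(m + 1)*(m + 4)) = m^2 - 4*m - 32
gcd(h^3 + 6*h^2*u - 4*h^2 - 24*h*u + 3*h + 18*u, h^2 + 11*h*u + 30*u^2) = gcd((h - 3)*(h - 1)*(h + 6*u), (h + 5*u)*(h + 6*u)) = h + 6*u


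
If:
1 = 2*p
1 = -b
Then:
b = -1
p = 1/2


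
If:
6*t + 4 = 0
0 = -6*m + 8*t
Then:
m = -8/9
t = -2/3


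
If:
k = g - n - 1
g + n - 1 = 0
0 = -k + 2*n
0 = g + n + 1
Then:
No Solution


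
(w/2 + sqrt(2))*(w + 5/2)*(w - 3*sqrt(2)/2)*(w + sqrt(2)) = w^4/2 + 3*sqrt(2)*w^3/4 + 5*w^3/4 - 5*w^2/2 + 15*sqrt(2)*w^2/8 - 25*w/4 - 3*sqrt(2)*w - 15*sqrt(2)/2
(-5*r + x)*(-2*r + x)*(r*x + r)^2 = 10*r^4*x^2 + 20*r^4*x + 10*r^4 - 7*r^3*x^3 - 14*r^3*x^2 - 7*r^3*x + r^2*x^4 + 2*r^2*x^3 + r^2*x^2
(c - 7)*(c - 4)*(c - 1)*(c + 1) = c^4 - 11*c^3 + 27*c^2 + 11*c - 28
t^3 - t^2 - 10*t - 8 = (t - 4)*(t + 1)*(t + 2)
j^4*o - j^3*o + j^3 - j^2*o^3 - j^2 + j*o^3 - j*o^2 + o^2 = (j - 1)*(j - o)*(j + o)*(j*o + 1)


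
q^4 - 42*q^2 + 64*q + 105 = (q - 5)*(q - 3)*(q + 1)*(q + 7)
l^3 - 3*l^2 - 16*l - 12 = (l - 6)*(l + 1)*(l + 2)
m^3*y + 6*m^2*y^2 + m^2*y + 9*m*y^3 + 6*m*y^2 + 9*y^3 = (m + 3*y)^2*(m*y + y)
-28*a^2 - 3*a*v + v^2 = (-7*a + v)*(4*a + v)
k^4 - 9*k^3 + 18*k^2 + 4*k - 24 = (k - 6)*(k - 2)^2*(k + 1)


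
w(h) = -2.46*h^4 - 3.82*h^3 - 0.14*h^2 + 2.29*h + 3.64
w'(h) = -9.84*h^3 - 11.46*h^2 - 0.28*h + 2.29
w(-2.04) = -11.79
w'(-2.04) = 38.71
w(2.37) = -120.18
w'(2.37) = -193.73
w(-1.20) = 2.19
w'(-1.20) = 3.13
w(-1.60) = -0.86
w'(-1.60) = 13.71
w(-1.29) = 1.84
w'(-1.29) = 4.70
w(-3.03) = -105.67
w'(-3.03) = 171.66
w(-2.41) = -32.21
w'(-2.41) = 74.14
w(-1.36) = 1.46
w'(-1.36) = 6.23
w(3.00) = -293.15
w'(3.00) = -367.37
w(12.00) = -57600.56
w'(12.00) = -18654.83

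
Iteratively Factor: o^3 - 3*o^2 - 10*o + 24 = (o + 3)*(o^2 - 6*o + 8) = (o - 4)*(o + 3)*(o - 2)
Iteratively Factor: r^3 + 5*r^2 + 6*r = (r)*(r^2 + 5*r + 6) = r*(r + 2)*(r + 3)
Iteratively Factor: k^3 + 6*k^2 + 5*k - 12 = (k + 3)*(k^2 + 3*k - 4) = (k - 1)*(k + 3)*(k + 4)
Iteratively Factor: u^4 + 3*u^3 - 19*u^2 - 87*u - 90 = (u - 5)*(u^3 + 8*u^2 + 21*u + 18) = (u - 5)*(u + 3)*(u^2 + 5*u + 6) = (u - 5)*(u + 2)*(u + 3)*(u + 3)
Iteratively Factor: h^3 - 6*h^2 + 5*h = (h)*(h^2 - 6*h + 5) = h*(h - 5)*(h - 1)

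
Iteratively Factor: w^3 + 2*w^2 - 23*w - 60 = (w - 5)*(w^2 + 7*w + 12) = (w - 5)*(w + 4)*(w + 3)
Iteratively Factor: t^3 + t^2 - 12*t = (t - 3)*(t^2 + 4*t) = t*(t - 3)*(t + 4)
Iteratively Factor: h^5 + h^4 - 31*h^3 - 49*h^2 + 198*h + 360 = (h - 3)*(h^4 + 4*h^3 - 19*h^2 - 106*h - 120) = (h - 3)*(h + 2)*(h^3 + 2*h^2 - 23*h - 60) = (h - 3)*(h + 2)*(h + 4)*(h^2 - 2*h - 15) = (h - 3)*(h + 2)*(h + 3)*(h + 4)*(h - 5)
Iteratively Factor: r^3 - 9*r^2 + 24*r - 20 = (r - 2)*(r^2 - 7*r + 10) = (r - 2)^2*(r - 5)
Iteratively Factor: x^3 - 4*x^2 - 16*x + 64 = (x - 4)*(x^2 - 16) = (x - 4)^2*(x + 4)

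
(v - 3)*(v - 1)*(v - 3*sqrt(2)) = v^3 - 3*sqrt(2)*v^2 - 4*v^2 + 3*v + 12*sqrt(2)*v - 9*sqrt(2)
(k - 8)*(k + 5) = k^2 - 3*k - 40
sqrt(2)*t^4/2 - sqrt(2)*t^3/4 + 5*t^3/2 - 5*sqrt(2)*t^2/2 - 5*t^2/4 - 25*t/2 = t*(t - 5/2)*(t + 5*sqrt(2)/2)*(sqrt(2)*t/2 + sqrt(2))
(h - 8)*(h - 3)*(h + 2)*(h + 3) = h^4 - 6*h^3 - 25*h^2 + 54*h + 144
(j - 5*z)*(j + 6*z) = j^2 + j*z - 30*z^2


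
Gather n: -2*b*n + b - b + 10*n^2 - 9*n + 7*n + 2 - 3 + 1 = 10*n^2 + n*(-2*b - 2)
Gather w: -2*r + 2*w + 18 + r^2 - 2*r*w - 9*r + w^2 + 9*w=r^2 - 11*r + w^2 + w*(11 - 2*r) + 18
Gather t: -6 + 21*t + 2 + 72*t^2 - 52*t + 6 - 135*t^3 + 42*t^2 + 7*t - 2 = -135*t^3 + 114*t^2 - 24*t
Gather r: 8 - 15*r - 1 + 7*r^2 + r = 7*r^2 - 14*r + 7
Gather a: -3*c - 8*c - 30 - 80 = -11*c - 110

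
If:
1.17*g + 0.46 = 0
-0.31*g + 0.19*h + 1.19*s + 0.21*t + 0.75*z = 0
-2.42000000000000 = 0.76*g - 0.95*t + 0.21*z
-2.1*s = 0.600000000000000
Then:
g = -0.39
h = -4.19168975069252*z - 1.31987593815849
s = -0.29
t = 0.221052631578947*z + 2.23283850652272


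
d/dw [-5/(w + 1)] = 5/(w + 1)^2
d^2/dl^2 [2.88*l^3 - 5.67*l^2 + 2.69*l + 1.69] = 17.28*l - 11.34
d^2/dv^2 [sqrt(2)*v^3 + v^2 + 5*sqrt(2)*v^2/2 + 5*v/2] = 6*sqrt(2)*v + 2 + 5*sqrt(2)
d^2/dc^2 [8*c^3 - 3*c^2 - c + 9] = 48*c - 6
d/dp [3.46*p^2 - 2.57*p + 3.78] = 6.92*p - 2.57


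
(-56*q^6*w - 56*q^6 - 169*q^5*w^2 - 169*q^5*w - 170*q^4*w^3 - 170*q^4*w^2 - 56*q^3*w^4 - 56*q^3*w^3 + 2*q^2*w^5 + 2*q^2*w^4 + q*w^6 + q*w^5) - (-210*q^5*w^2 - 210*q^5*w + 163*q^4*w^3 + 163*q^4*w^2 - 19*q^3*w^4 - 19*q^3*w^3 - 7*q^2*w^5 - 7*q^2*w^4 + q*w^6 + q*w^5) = -56*q^6*w - 56*q^6 + 41*q^5*w^2 + 41*q^5*w - 333*q^4*w^3 - 333*q^4*w^2 - 37*q^3*w^4 - 37*q^3*w^3 + 9*q^2*w^5 + 9*q^2*w^4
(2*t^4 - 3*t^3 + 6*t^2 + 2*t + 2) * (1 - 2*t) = -4*t^5 + 8*t^4 - 15*t^3 + 2*t^2 - 2*t + 2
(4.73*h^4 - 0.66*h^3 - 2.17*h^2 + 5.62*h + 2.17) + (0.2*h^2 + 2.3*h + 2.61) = 4.73*h^4 - 0.66*h^3 - 1.97*h^2 + 7.92*h + 4.78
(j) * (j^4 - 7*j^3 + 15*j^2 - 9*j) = j^5 - 7*j^4 + 15*j^3 - 9*j^2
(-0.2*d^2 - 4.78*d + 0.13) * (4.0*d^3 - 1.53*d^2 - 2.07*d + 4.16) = -0.8*d^5 - 18.814*d^4 + 8.2474*d^3 + 8.8637*d^2 - 20.1539*d + 0.5408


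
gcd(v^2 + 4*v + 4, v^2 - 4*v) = 1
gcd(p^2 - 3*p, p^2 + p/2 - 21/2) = p - 3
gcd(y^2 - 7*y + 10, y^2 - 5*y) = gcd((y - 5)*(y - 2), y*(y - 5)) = y - 5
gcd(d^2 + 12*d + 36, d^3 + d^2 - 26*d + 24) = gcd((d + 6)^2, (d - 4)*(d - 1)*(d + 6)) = d + 6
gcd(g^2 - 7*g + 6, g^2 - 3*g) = 1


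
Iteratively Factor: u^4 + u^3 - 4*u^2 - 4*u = (u + 1)*(u^3 - 4*u) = (u - 2)*(u + 1)*(u^2 + 2*u) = (u - 2)*(u + 1)*(u + 2)*(u)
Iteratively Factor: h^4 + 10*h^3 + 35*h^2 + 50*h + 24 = (h + 3)*(h^3 + 7*h^2 + 14*h + 8) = (h + 3)*(h + 4)*(h^2 + 3*h + 2) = (h + 2)*(h + 3)*(h + 4)*(h + 1)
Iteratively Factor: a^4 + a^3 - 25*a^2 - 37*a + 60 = (a - 5)*(a^3 + 6*a^2 + 5*a - 12) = (a - 5)*(a + 3)*(a^2 + 3*a - 4) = (a - 5)*(a + 3)*(a + 4)*(a - 1)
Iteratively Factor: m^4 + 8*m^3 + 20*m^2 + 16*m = (m)*(m^3 + 8*m^2 + 20*m + 16) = m*(m + 2)*(m^2 + 6*m + 8) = m*(m + 2)^2*(m + 4)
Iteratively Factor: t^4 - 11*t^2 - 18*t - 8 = (t + 2)*(t^3 - 2*t^2 - 7*t - 4) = (t + 1)*(t + 2)*(t^2 - 3*t - 4) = (t + 1)^2*(t + 2)*(t - 4)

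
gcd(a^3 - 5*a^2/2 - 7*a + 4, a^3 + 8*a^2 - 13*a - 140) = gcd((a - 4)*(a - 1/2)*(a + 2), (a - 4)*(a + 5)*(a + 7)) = a - 4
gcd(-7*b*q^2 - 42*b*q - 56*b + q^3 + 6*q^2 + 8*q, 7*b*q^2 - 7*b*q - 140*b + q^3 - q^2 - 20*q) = q + 4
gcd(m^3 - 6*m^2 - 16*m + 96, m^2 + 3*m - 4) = m + 4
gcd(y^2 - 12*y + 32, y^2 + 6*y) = 1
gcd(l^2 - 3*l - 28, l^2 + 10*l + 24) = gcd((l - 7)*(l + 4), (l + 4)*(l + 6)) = l + 4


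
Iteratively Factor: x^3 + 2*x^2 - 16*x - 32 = (x - 4)*(x^2 + 6*x + 8) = (x - 4)*(x + 2)*(x + 4)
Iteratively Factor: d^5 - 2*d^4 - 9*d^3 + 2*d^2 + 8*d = (d + 2)*(d^4 - 4*d^3 - d^2 + 4*d) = (d - 4)*(d + 2)*(d^3 - d) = (d - 4)*(d - 1)*(d + 2)*(d^2 + d) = (d - 4)*(d - 1)*(d + 1)*(d + 2)*(d)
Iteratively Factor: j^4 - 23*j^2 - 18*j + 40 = (j + 2)*(j^3 - 2*j^2 - 19*j + 20) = (j - 5)*(j + 2)*(j^2 + 3*j - 4) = (j - 5)*(j - 1)*(j + 2)*(j + 4)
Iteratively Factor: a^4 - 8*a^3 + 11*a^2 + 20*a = (a + 1)*(a^3 - 9*a^2 + 20*a) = a*(a + 1)*(a^2 - 9*a + 20) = a*(a - 5)*(a + 1)*(a - 4)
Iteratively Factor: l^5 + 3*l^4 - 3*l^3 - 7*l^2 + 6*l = (l - 1)*(l^4 + 4*l^3 + l^2 - 6*l) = (l - 1)*(l + 3)*(l^3 + l^2 - 2*l) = (l - 1)*(l + 2)*(l + 3)*(l^2 - l) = l*(l - 1)*(l + 2)*(l + 3)*(l - 1)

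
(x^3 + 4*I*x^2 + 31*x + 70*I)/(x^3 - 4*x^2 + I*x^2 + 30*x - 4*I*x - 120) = (x^2 + 9*I*x - 14)/(x^2 + x*(-4 + 6*I) - 24*I)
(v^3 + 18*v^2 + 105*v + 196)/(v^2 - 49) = (v^2 + 11*v + 28)/(v - 7)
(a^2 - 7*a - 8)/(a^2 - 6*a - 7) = (a - 8)/(a - 7)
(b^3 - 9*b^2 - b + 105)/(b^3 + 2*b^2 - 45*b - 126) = (b - 5)/(b + 6)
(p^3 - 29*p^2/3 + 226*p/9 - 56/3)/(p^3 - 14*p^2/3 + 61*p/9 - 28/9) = (p - 6)/(p - 1)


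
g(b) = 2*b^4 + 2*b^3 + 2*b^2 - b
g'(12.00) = 14735.00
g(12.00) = 45204.00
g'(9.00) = 6353.00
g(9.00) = 14733.00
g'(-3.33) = -243.19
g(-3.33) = 197.58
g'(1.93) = 86.58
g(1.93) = 47.65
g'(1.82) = 74.38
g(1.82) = 38.81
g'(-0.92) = -5.83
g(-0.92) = 2.49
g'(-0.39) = -2.12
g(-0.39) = 0.62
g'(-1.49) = -20.10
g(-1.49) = 9.17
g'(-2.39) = -85.50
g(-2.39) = 51.77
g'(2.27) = 132.57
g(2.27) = 84.53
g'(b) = 8*b^3 + 6*b^2 + 4*b - 1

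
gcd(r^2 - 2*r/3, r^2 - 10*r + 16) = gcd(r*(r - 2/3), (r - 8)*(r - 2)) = 1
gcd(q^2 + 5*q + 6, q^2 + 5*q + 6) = q^2 + 5*q + 6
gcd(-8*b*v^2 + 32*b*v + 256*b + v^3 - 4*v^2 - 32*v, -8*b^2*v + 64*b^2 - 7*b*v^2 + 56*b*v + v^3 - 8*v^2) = -8*b*v + 64*b + v^2 - 8*v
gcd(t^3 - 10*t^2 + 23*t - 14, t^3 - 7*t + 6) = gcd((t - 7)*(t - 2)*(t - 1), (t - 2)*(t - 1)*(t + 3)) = t^2 - 3*t + 2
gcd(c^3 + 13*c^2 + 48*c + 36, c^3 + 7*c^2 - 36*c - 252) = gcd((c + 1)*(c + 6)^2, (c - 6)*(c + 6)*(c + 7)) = c + 6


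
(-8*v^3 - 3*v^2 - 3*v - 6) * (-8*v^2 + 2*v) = 64*v^5 + 8*v^4 + 18*v^3 + 42*v^2 - 12*v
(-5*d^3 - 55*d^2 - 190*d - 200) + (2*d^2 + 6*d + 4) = -5*d^3 - 53*d^2 - 184*d - 196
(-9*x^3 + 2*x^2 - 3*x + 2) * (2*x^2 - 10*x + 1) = -18*x^5 + 94*x^4 - 35*x^3 + 36*x^2 - 23*x + 2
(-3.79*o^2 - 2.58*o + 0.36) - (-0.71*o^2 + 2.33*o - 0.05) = -3.08*o^2 - 4.91*o + 0.41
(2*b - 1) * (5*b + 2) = 10*b^2 - b - 2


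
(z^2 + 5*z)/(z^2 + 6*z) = (z + 5)/(z + 6)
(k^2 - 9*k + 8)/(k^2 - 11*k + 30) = (k^2 - 9*k + 8)/(k^2 - 11*k + 30)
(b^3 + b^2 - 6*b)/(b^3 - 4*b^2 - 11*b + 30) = b/(b - 5)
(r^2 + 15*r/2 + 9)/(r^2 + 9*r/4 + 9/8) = 4*(r + 6)/(4*r + 3)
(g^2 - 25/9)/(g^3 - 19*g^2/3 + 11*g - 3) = (9*g^2 - 25)/(3*(3*g^3 - 19*g^2 + 33*g - 9))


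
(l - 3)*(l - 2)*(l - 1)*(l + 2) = l^4 - 4*l^3 - l^2 + 16*l - 12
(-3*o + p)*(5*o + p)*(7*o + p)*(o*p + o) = -105*o^4*p - 105*o^4 - o^3*p^2 - o^3*p + 9*o^2*p^3 + 9*o^2*p^2 + o*p^4 + o*p^3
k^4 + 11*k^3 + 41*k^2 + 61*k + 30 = (k + 1)*(k + 2)*(k + 3)*(k + 5)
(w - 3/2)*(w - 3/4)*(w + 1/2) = w^3 - 7*w^2/4 + 9/16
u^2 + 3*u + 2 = (u + 1)*(u + 2)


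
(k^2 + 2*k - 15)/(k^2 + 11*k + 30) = (k - 3)/(k + 6)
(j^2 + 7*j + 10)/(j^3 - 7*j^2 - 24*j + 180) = (j + 2)/(j^2 - 12*j + 36)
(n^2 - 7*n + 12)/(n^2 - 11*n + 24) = (n - 4)/(n - 8)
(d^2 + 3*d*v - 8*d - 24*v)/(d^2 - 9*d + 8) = (d + 3*v)/(d - 1)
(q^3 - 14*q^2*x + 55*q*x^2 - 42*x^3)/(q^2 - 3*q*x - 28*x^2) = (q^2 - 7*q*x + 6*x^2)/(q + 4*x)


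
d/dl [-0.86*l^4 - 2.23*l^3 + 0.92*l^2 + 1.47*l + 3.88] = -3.44*l^3 - 6.69*l^2 + 1.84*l + 1.47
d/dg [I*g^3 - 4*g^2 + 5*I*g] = 3*I*g^2 - 8*g + 5*I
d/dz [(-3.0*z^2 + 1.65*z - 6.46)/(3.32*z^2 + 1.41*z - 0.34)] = (-9.708*z^2 + 44.9344*z + 8.5476)/(11.0224*z^4 + 9.3624*z^3 - 0.2695*z^2 - 0.9588*z + 0.1156)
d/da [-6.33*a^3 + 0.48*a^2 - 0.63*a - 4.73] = -18.99*a^2 + 0.96*a - 0.63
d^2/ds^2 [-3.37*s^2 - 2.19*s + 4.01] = -6.74000000000000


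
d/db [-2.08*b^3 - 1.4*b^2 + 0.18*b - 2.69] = -6.24*b^2 - 2.8*b + 0.18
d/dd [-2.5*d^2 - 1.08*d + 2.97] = -5.0*d - 1.08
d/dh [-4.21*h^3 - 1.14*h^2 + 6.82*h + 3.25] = -12.63*h^2 - 2.28*h + 6.82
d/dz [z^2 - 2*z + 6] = 2*z - 2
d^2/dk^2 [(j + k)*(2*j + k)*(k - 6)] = 6*j + 6*k - 12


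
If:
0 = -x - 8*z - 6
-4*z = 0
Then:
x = -6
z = 0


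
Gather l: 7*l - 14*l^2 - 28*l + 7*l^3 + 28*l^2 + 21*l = 7*l^3 + 14*l^2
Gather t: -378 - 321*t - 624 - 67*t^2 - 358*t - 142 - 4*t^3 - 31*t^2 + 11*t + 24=-4*t^3 - 98*t^2 - 668*t - 1120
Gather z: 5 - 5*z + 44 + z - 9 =40 - 4*z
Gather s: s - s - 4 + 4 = 0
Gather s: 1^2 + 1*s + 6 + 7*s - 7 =8*s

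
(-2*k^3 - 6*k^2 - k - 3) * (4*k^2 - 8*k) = -8*k^5 - 8*k^4 + 44*k^3 - 4*k^2 + 24*k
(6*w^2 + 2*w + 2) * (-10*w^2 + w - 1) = -60*w^4 - 14*w^3 - 24*w^2 - 2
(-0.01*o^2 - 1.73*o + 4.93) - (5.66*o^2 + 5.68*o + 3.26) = -5.67*o^2 - 7.41*o + 1.67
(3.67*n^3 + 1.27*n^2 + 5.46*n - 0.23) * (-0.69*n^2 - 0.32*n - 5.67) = -2.5323*n^5 - 2.0507*n^4 - 24.9827*n^3 - 8.7894*n^2 - 30.8846*n + 1.3041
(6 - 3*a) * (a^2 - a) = -3*a^3 + 9*a^2 - 6*a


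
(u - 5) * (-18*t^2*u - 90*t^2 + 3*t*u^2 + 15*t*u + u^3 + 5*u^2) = -18*t^2*u^2 + 450*t^2 + 3*t*u^3 - 75*t*u + u^4 - 25*u^2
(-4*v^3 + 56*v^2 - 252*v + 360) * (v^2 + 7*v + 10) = -4*v^5 + 28*v^4 + 100*v^3 - 844*v^2 + 3600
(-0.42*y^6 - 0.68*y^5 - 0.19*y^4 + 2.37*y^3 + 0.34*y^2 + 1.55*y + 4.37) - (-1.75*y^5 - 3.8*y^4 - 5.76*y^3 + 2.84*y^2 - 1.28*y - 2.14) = -0.42*y^6 + 1.07*y^5 + 3.61*y^4 + 8.13*y^3 - 2.5*y^2 + 2.83*y + 6.51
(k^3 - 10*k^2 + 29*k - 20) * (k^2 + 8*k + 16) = k^5 - 2*k^4 - 35*k^3 + 52*k^2 + 304*k - 320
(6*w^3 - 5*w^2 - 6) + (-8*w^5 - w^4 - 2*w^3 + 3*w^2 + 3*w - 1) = -8*w^5 - w^4 + 4*w^3 - 2*w^2 + 3*w - 7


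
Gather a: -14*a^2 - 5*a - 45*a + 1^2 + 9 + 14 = -14*a^2 - 50*a + 24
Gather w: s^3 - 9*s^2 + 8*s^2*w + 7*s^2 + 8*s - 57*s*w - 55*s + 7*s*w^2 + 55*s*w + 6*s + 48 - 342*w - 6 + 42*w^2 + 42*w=s^3 - 2*s^2 - 41*s + w^2*(7*s + 42) + w*(8*s^2 - 2*s - 300) + 42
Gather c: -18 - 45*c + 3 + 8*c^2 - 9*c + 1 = 8*c^2 - 54*c - 14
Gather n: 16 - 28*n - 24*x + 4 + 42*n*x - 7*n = n*(42*x - 35) - 24*x + 20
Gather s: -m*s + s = s*(1 - m)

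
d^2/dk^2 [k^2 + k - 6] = 2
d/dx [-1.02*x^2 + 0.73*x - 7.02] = 0.73 - 2.04*x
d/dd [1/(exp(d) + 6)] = -exp(d)/(exp(d) + 6)^2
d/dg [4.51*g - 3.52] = 4.51000000000000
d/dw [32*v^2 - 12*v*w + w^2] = -12*v + 2*w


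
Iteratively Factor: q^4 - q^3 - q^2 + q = (q + 1)*(q^3 - 2*q^2 + q) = (q - 1)*(q + 1)*(q^2 - q) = q*(q - 1)*(q + 1)*(q - 1)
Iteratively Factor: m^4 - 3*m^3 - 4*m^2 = (m)*(m^3 - 3*m^2 - 4*m) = m^2*(m^2 - 3*m - 4) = m^2*(m + 1)*(m - 4)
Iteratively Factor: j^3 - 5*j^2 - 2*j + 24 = (j + 2)*(j^2 - 7*j + 12) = (j - 4)*(j + 2)*(j - 3)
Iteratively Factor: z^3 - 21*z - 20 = (z + 4)*(z^2 - 4*z - 5) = (z + 1)*(z + 4)*(z - 5)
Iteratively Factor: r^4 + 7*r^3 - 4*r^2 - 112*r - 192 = (r + 4)*(r^3 + 3*r^2 - 16*r - 48) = (r - 4)*(r + 4)*(r^2 + 7*r + 12) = (r - 4)*(r + 4)^2*(r + 3)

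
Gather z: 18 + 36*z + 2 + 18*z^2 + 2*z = 18*z^2 + 38*z + 20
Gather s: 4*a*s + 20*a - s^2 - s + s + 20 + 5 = 4*a*s + 20*a - s^2 + 25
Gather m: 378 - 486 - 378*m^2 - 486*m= -378*m^2 - 486*m - 108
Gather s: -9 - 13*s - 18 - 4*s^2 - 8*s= -4*s^2 - 21*s - 27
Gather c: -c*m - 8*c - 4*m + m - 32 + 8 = c*(-m - 8) - 3*m - 24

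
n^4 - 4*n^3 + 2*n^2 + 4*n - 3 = (n - 3)*(n - 1)^2*(n + 1)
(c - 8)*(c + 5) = c^2 - 3*c - 40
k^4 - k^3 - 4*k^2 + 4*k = k*(k - 2)*(k - 1)*(k + 2)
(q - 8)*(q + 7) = q^2 - q - 56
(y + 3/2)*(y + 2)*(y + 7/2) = y^3 + 7*y^2 + 61*y/4 + 21/2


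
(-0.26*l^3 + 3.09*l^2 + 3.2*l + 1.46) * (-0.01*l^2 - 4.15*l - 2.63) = 0.0026*l^5 + 1.0481*l^4 - 12.1717*l^3 - 21.4213*l^2 - 14.475*l - 3.8398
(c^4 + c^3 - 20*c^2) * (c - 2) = c^5 - c^4 - 22*c^3 + 40*c^2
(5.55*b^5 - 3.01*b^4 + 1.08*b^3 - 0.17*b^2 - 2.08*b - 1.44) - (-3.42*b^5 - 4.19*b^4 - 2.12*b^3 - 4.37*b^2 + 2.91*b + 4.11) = 8.97*b^5 + 1.18*b^4 + 3.2*b^3 + 4.2*b^2 - 4.99*b - 5.55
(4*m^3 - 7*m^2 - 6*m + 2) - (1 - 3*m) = 4*m^3 - 7*m^2 - 3*m + 1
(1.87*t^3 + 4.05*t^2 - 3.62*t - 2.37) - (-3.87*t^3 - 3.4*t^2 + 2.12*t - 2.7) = 5.74*t^3 + 7.45*t^2 - 5.74*t + 0.33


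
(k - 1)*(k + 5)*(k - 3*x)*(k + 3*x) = k^4 + 4*k^3 - 9*k^2*x^2 - 5*k^2 - 36*k*x^2 + 45*x^2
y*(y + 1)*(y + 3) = y^3 + 4*y^2 + 3*y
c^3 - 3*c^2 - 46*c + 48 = (c - 8)*(c - 1)*(c + 6)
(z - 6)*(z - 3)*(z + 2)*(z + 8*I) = z^4 - 7*z^3 + 8*I*z^3 - 56*I*z^2 + 36*z + 288*I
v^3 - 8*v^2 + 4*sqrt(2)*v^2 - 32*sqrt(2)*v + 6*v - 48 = (v - 8)*(v + sqrt(2))*(v + 3*sqrt(2))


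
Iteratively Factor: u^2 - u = (u - 1)*(u)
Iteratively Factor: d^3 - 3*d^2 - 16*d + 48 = (d - 3)*(d^2 - 16) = (d - 4)*(d - 3)*(d + 4)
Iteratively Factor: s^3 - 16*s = (s)*(s^2 - 16) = s*(s - 4)*(s + 4)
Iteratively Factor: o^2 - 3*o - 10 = (o - 5)*(o + 2)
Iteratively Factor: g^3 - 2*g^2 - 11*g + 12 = (g - 4)*(g^2 + 2*g - 3) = (g - 4)*(g + 3)*(g - 1)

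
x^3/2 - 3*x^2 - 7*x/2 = x*(x/2 + 1/2)*(x - 7)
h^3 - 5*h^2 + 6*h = h*(h - 3)*(h - 2)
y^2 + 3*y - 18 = (y - 3)*(y + 6)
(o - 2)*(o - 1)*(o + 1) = o^3 - 2*o^2 - o + 2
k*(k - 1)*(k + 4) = k^3 + 3*k^2 - 4*k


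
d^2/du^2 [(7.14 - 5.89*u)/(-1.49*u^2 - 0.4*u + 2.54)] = ((16.5652 - 52.6566*u)*(1.49*u^2 + 0.4*u - 2.54) + (2.98*u + 0.4)*(5.89*u - 7.14)*(5.96*u + 0.8))/(1.49*u^2 + 0.4*u - 2.54)^3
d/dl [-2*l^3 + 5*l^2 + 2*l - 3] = -6*l^2 + 10*l + 2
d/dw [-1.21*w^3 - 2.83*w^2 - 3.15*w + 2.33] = -3.63*w^2 - 5.66*w - 3.15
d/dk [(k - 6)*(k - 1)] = 2*k - 7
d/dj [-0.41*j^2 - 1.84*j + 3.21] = -0.82*j - 1.84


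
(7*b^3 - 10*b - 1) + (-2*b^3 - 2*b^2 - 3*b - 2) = 5*b^3 - 2*b^2 - 13*b - 3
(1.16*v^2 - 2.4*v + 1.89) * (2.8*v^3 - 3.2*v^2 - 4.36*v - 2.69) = 3.248*v^5 - 10.432*v^4 + 7.9144*v^3 + 1.2956*v^2 - 1.7844*v - 5.0841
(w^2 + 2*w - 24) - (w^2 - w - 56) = 3*w + 32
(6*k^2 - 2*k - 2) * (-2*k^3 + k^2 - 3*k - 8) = -12*k^5 + 10*k^4 - 16*k^3 - 44*k^2 + 22*k + 16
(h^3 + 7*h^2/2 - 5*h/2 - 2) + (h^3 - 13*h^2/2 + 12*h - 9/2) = 2*h^3 - 3*h^2 + 19*h/2 - 13/2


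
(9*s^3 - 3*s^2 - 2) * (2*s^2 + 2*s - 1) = 18*s^5 + 12*s^4 - 15*s^3 - s^2 - 4*s + 2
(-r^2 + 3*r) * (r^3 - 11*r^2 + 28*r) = -r^5 + 14*r^4 - 61*r^3 + 84*r^2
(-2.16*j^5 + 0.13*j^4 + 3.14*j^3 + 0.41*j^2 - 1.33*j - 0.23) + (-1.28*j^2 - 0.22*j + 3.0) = -2.16*j^5 + 0.13*j^4 + 3.14*j^3 - 0.87*j^2 - 1.55*j + 2.77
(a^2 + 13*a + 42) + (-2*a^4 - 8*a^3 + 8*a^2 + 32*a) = -2*a^4 - 8*a^3 + 9*a^2 + 45*a + 42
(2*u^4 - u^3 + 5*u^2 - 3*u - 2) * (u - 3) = 2*u^5 - 7*u^4 + 8*u^3 - 18*u^2 + 7*u + 6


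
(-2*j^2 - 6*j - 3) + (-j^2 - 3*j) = -3*j^2 - 9*j - 3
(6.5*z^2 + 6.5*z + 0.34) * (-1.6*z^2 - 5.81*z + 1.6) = -10.4*z^4 - 48.165*z^3 - 27.909*z^2 + 8.4246*z + 0.544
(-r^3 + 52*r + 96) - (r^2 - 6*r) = -r^3 - r^2 + 58*r + 96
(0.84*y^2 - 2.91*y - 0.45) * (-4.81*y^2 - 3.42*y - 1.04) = -4.0404*y^4 + 11.1243*y^3 + 11.2431*y^2 + 4.5654*y + 0.468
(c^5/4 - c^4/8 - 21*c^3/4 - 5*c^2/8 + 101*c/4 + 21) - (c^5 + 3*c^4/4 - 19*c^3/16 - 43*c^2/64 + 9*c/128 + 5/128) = -3*c^5/4 - 7*c^4/8 - 65*c^3/16 + 3*c^2/64 + 3223*c/128 + 2683/128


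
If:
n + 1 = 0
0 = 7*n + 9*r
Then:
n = -1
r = 7/9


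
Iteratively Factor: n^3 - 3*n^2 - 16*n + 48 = (n + 4)*(n^2 - 7*n + 12) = (n - 4)*(n + 4)*(n - 3)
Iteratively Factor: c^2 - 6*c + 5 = (c - 1)*(c - 5)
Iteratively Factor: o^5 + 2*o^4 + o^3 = (o)*(o^4 + 2*o^3 + o^2) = o^2*(o^3 + 2*o^2 + o) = o^2*(o + 1)*(o^2 + o) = o^2*(o + 1)^2*(o)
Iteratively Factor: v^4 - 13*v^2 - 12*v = (v + 1)*(v^3 - v^2 - 12*v) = v*(v + 1)*(v^2 - v - 12) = v*(v + 1)*(v + 3)*(v - 4)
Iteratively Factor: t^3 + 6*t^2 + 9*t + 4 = (t + 4)*(t^2 + 2*t + 1) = (t + 1)*(t + 4)*(t + 1)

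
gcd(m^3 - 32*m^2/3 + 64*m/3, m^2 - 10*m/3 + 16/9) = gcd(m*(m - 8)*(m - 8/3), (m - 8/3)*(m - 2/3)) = m - 8/3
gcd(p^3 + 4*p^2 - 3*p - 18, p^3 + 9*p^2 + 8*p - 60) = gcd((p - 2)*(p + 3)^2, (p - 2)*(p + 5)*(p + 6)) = p - 2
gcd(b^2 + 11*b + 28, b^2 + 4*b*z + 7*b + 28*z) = b + 7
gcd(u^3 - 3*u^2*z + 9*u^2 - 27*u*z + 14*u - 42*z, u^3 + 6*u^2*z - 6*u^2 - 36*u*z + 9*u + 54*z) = 1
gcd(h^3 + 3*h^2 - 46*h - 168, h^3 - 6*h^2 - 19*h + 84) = h^2 - 3*h - 28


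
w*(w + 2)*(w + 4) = w^3 + 6*w^2 + 8*w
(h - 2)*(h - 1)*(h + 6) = h^3 + 3*h^2 - 16*h + 12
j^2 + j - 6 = (j - 2)*(j + 3)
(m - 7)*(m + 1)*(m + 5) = m^3 - m^2 - 37*m - 35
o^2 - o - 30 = (o - 6)*(o + 5)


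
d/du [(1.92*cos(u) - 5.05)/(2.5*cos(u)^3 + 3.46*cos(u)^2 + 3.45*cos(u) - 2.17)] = (9.6*cos(u)^3 - 31.2318*cos(u)^2 - 34.946*cos(u) - 13.2561)*sin(u)/(6.25*cos(u)^6 + 17.3*cos(u)^5 + 29.2216*cos(u)^4 + 13.024*cos(u)^3 - 3.1139*cos(u)^2 - 14.973*cos(u) + 4.7089)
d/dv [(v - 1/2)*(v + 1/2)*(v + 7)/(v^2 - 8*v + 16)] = (4*v^3 - 48*v^2 - 223*v + 18)/(4*(v^3 - 12*v^2 + 48*v - 64))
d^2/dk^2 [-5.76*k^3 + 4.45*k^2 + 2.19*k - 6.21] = 8.9 - 34.56*k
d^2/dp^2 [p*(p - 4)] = 2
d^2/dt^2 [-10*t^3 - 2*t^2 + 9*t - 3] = -60*t - 4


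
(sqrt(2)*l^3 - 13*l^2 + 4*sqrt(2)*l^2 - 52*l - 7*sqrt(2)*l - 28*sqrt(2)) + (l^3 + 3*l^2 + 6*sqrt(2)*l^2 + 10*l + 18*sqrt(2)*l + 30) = l^3 + sqrt(2)*l^3 - 10*l^2 + 10*sqrt(2)*l^2 - 42*l + 11*sqrt(2)*l - 28*sqrt(2) + 30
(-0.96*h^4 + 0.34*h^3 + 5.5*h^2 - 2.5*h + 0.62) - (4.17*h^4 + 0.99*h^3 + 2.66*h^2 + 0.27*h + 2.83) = -5.13*h^4 - 0.65*h^3 + 2.84*h^2 - 2.77*h - 2.21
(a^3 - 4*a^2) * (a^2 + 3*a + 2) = a^5 - a^4 - 10*a^3 - 8*a^2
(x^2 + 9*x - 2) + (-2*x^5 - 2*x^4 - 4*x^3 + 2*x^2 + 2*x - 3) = -2*x^5 - 2*x^4 - 4*x^3 + 3*x^2 + 11*x - 5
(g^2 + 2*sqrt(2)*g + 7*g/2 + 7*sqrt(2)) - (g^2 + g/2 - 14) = 2*sqrt(2)*g + 3*g + 7*sqrt(2) + 14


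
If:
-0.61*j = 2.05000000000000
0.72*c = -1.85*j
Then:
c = 8.64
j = -3.36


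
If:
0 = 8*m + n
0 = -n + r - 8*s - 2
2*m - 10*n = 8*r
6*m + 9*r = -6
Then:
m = -8/131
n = 64/131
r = -82/131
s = -51/131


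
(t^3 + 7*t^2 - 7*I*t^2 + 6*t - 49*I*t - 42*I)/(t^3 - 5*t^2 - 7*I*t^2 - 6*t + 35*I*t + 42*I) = (t + 6)/(t - 6)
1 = 1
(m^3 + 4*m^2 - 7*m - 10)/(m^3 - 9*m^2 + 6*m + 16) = (m + 5)/(m - 8)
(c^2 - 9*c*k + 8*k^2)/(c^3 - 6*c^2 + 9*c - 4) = (c^2 - 9*c*k + 8*k^2)/(c^3 - 6*c^2 + 9*c - 4)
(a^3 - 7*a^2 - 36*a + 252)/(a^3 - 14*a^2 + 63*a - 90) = (a^2 - a - 42)/(a^2 - 8*a + 15)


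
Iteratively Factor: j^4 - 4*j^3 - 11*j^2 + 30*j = (j + 3)*(j^3 - 7*j^2 + 10*j) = (j - 2)*(j + 3)*(j^2 - 5*j) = (j - 5)*(j - 2)*(j + 3)*(j)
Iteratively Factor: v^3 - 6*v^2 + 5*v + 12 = (v - 3)*(v^2 - 3*v - 4) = (v - 3)*(v + 1)*(v - 4)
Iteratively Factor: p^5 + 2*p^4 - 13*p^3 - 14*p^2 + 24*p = (p - 1)*(p^4 + 3*p^3 - 10*p^2 - 24*p) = (p - 1)*(p + 4)*(p^3 - p^2 - 6*p) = (p - 1)*(p + 2)*(p + 4)*(p^2 - 3*p) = (p - 3)*(p - 1)*(p + 2)*(p + 4)*(p)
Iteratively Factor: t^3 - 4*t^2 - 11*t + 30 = (t + 3)*(t^2 - 7*t + 10) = (t - 2)*(t + 3)*(t - 5)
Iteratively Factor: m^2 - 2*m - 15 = (m + 3)*(m - 5)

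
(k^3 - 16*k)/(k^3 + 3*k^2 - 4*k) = (k - 4)/(k - 1)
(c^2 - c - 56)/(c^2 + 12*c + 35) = (c - 8)/(c + 5)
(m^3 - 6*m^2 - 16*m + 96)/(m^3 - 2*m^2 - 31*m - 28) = (m^2 - 10*m + 24)/(m^2 - 6*m - 7)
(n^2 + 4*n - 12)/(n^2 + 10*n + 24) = (n - 2)/(n + 4)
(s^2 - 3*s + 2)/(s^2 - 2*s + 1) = (s - 2)/(s - 1)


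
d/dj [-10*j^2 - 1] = -20*j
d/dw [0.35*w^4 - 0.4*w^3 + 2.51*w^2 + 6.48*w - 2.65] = 1.4*w^3 - 1.2*w^2 + 5.02*w + 6.48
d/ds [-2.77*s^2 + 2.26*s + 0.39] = 2.26 - 5.54*s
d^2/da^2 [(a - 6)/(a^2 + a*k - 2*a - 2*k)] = 2*((a - 6)*(2*a + k - 2)^2 + (-3*a - k + 8)*(a^2 + a*k - 2*a - 2*k))/(a^2 + a*k - 2*a - 2*k)^3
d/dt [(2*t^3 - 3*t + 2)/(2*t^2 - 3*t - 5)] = (4*t^4 - 12*t^3 - 24*t^2 - 8*t + 21)/(4*t^4 - 12*t^3 - 11*t^2 + 30*t + 25)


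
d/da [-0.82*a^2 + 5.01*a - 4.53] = 5.01 - 1.64*a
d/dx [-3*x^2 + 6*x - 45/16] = 6 - 6*x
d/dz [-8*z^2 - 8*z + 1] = -16*z - 8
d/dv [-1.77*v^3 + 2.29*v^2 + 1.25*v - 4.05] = -5.31*v^2 + 4.58*v + 1.25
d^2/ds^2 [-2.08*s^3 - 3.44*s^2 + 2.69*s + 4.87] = -12.48*s - 6.88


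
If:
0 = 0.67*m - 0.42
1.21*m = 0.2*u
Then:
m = 0.63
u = 3.79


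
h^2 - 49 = (h - 7)*(h + 7)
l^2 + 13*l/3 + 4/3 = (l + 1/3)*(l + 4)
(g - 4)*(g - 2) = g^2 - 6*g + 8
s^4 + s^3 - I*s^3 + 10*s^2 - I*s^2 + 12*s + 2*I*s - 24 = (s - 1)*(s + 2)*(s - 4*I)*(s + 3*I)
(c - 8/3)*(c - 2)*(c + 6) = c^3 + 4*c^2/3 - 68*c/3 + 32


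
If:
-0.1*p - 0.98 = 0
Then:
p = -9.80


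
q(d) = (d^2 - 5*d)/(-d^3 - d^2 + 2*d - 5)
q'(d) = (2*d - 5)/(-d^3 - d^2 + 2*d - 5) + (d^2 - 5*d)*(3*d^2 + 2*d - 2)/(-d^3 - d^2 + 2*d - 5)^2 = (d*(d - 5)*(3*d^2 + 2*d - 2) + (5 - 2*d)*(d^3 + d^2 - 2*d + 5))/(d^3 + d^2 - 2*d + 5)^2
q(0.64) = 0.64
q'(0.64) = 0.77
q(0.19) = 0.20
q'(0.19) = 1.05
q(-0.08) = -0.08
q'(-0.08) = 0.97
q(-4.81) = 0.64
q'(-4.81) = 0.31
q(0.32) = 0.33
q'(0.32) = 1.05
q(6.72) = -0.03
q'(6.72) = -0.01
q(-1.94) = -2.52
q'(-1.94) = 4.21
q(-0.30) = -0.28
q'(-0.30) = 0.87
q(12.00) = -0.05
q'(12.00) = 0.00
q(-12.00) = 0.13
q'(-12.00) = 0.02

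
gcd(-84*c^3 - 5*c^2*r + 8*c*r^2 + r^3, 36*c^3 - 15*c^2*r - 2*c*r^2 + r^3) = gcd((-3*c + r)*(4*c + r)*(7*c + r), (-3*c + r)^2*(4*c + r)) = -12*c^2 + c*r + r^2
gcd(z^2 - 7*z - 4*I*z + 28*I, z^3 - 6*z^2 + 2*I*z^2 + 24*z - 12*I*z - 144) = z - 4*I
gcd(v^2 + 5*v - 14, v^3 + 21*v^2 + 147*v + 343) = v + 7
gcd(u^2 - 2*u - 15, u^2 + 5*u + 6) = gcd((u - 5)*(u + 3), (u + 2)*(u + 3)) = u + 3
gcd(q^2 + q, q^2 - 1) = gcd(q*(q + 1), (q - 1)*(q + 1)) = q + 1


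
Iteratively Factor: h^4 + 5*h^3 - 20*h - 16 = (h - 2)*(h^3 + 7*h^2 + 14*h + 8) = (h - 2)*(h + 2)*(h^2 + 5*h + 4) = (h - 2)*(h + 2)*(h + 4)*(h + 1)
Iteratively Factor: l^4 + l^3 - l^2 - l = (l)*(l^3 + l^2 - l - 1) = l*(l + 1)*(l^2 - 1) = l*(l - 1)*(l + 1)*(l + 1)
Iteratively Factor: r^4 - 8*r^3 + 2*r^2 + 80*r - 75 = (r - 5)*(r^3 - 3*r^2 - 13*r + 15) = (r - 5)^2*(r^2 + 2*r - 3) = (r - 5)^2*(r + 3)*(r - 1)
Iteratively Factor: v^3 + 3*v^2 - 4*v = (v)*(v^2 + 3*v - 4) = v*(v - 1)*(v + 4)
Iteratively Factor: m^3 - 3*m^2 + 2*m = (m - 1)*(m^2 - 2*m) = m*(m - 1)*(m - 2)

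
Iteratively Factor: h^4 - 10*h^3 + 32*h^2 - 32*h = (h - 4)*(h^3 - 6*h^2 + 8*h) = (h - 4)^2*(h^2 - 2*h) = h*(h - 4)^2*(h - 2)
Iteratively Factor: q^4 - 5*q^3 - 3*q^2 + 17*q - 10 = (q - 5)*(q^3 - 3*q + 2) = (q - 5)*(q - 1)*(q^2 + q - 2) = (q - 5)*(q - 1)*(q + 2)*(q - 1)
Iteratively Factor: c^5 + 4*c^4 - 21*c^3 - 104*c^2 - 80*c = (c + 4)*(c^4 - 21*c^2 - 20*c) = (c + 4)^2*(c^3 - 4*c^2 - 5*c) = c*(c + 4)^2*(c^2 - 4*c - 5) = c*(c + 1)*(c + 4)^2*(c - 5)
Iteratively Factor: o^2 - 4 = (o + 2)*(o - 2)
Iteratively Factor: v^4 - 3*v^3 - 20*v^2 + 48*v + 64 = (v - 4)*(v^3 + v^2 - 16*v - 16) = (v - 4)*(v + 1)*(v^2 - 16) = (v - 4)*(v + 1)*(v + 4)*(v - 4)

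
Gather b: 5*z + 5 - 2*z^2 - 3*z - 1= -2*z^2 + 2*z + 4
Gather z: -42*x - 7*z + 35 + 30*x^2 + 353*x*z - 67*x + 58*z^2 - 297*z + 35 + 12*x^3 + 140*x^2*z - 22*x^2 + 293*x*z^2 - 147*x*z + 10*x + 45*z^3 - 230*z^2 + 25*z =12*x^3 + 8*x^2 - 99*x + 45*z^3 + z^2*(293*x - 172) + z*(140*x^2 + 206*x - 279) + 70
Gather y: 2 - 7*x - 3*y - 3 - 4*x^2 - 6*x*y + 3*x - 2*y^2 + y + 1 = -4*x^2 - 4*x - 2*y^2 + y*(-6*x - 2)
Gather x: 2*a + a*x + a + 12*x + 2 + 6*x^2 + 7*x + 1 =3*a + 6*x^2 + x*(a + 19) + 3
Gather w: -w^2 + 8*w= -w^2 + 8*w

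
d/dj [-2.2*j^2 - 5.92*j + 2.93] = -4.4*j - 5.92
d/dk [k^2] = 2*k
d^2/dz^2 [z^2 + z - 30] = 2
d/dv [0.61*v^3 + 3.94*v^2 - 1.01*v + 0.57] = 1.83*v^2 + 7.88*v - 1.01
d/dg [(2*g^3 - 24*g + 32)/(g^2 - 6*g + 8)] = 2*g*(g - 8)/(g^2 - 8*g + 16)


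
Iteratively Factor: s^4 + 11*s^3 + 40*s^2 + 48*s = (s + 4)*(s^3 + 7*s^2 + 12*s) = (s + 4)^2*(s^2 + 3*s) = (s + 3)*(s + 4)^2*(s)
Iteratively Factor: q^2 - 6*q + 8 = (q - 2)*(q - 4)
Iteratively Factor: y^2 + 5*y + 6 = (y + 2)*(y + 3)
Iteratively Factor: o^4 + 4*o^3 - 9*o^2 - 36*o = (o - 3)*(o^3 + 7*o^2 + 12*o) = (o - 3)*(o + 3)*(o^2 + 4*o) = o*(o - 3)*(o + 3)*(o + 4)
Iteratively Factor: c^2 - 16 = (c - 4)*(c + 4)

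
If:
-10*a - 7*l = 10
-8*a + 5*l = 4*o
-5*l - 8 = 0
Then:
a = 3/25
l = -8/5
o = -56/25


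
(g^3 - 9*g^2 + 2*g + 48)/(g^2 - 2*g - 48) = (g^2 - g - 6)/(g + 6)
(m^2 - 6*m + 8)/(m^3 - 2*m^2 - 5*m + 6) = (m^2 - 6*m + 8)/(m^3 - 2*m^2 - 5*m + 6)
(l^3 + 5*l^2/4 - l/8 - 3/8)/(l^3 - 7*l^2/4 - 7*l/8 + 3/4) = (l + 1)/(l - 2)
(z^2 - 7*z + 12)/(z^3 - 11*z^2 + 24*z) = (z - 4)/(z*(z - 8))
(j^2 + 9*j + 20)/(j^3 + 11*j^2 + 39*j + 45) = (j + 4)/(j^2 + 6*j + 9)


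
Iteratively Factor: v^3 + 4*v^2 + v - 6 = (v + 2)*(v^2 + 2*v - 3) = (v + 2)*(v + 3)*(v - 1)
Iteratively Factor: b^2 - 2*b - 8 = (b - 4)*(b + 2)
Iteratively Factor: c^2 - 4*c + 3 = (c - 3)*(c - 1)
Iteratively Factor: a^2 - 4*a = (a)*(a - 4)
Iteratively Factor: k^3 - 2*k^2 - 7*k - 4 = (k - 4)*(k^2 + 2*k + 1) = (k - 4)*(k + 1)*(k + 1)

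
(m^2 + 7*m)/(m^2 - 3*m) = (m + 7)/(m - 3)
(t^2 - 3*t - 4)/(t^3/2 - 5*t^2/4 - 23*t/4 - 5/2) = 4*(-t^2 + 3*t + 4)/(-2*t^3 + 5*t^2 + 23*t + 10)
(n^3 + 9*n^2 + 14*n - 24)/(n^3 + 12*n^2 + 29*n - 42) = (n + 4)/(n + 7)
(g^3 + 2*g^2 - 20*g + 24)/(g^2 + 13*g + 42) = (g^2 - 4*g + 4)/(g + 7)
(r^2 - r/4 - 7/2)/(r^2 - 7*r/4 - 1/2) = (4*r + 7)/(4*r + 1)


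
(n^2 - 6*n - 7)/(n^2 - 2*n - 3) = (n - 7)/(n - 3)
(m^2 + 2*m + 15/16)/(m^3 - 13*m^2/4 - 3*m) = (m + 5/4)/(m*(m - 4))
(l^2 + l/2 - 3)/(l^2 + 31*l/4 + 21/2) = 2*(2*l^2 + l - 6)/(4*l^2 + 31*l + 42)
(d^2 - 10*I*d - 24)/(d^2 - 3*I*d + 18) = (d - 4*I)/(d + 3*I)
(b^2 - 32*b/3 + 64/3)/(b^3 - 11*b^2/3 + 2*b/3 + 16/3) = (b - 8)/(b^2 - b - 2)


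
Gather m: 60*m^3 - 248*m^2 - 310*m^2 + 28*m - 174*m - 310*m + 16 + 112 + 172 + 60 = 60*m^3 - 558*m^2 - 456*m + 360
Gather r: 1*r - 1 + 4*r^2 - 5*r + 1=4*r^2 - 4*r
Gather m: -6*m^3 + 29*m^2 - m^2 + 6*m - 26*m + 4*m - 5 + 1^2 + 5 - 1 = -6*m^3 + 28*m^2 - 16*m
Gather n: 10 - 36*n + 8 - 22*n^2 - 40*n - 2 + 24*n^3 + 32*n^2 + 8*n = 24*n^3 + 10*n^2 - 68*n + 16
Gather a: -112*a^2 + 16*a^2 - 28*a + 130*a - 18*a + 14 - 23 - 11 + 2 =-96*a^2 + 84*a - 18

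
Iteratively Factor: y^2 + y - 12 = (y + 4)*(y - 3)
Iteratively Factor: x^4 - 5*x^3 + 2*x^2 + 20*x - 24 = (x - 2)*(x^3 - 3*x^2 - 4*x + 12) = (x - 2)*(x + 2)*(x^2 - 5*x + 6) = (x - 2)^2*(x + 2)*(x - 3)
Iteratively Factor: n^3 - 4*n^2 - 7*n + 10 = (n + 2)*(n^2 - 6*n + 5) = (n - 1)*(n + 2)*(n - 5)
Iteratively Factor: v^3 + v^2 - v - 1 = (v + 1)*(v^2 - 1) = (v - 1)*(v + 1)*(v + 1)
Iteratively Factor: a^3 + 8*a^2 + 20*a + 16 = (a + 4)*(a^2 + 4*a + 4) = (a + 2)*(a + 4)*(a + 2)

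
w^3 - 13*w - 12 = (w - 4)*(w + 1)*(w + 3)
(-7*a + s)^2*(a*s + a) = 49*a^3*s + 49*a^3 - 14*a^2*s^2 - 14*a^2*s + a*s^3 + a*s^2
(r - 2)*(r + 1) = r^2 - r - 2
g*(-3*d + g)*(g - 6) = -3*d*g^2 + 18*d*g + g^3 - 6*g^2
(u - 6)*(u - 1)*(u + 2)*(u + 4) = u^4 - u^3 - 28*u^2 - 20*u + 48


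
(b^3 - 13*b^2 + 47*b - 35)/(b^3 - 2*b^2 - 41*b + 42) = (b - 5)/(b + 6)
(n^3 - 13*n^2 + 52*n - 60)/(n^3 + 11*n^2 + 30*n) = (n^3 - 13*n^2 + 52*n - 60)/(n*(n^2 + 11*n + 30))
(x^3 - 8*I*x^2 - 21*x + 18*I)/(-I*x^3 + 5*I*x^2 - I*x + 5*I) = (I*x^3 + 8*x^2 - 21*I*x - 18)/(x^3 - 5*x^2 + x - 5)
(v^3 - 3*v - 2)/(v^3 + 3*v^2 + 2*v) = (v^2 - v - 2)/(v*(v + 2))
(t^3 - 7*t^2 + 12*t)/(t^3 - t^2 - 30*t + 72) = t/(t + 6)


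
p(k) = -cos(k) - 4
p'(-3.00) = -0.14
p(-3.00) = -3.01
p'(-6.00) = 0.28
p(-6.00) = -4.96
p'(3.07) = 0.07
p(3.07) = -3.00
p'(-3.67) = 0.50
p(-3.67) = -3.14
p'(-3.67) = 0.50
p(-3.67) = -3.14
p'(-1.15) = -0.91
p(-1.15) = -4.41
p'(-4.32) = 0.92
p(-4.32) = -3.62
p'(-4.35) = 0.94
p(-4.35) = -3.65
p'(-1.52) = -1.00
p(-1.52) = -4.05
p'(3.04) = 0.10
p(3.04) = -3.01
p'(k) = sin(k)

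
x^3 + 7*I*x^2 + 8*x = x*(x - I)*(x + 8*I)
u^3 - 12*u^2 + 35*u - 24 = (u - 8)*(u - 3)*(u - 1)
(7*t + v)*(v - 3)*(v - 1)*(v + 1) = 7*t*v^3 - 21*t*v^2 - 7*t*v + 21*t + v^4 - 3*v^3 - v^2 + 3*v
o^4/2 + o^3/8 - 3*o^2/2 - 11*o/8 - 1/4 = (o/2 + 1/2)*(o - 2)*(o + 1/4)*(o + 1)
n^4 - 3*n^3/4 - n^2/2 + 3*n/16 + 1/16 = (n - 1)*(n - 1/2)*(n + 1/4)*(n + 1/2)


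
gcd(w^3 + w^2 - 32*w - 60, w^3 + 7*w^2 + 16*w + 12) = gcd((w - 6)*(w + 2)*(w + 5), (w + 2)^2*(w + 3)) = w + 2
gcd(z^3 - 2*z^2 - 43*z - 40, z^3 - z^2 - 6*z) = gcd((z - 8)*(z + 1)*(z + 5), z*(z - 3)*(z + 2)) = 1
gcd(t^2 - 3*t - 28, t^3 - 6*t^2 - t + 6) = 1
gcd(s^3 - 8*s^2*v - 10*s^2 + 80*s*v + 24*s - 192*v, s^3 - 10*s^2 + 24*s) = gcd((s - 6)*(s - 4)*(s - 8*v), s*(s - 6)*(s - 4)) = s^2 - 10*s + 24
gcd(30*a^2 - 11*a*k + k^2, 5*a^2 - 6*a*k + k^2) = 5*a - k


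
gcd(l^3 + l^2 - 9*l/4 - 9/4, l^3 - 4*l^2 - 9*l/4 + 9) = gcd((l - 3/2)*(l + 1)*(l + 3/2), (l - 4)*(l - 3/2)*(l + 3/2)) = l^2 - 9/4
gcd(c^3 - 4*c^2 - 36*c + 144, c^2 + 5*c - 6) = c + 6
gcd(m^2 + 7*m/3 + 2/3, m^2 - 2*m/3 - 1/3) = m + 1/3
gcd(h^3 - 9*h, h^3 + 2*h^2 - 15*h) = h^2 - 3*h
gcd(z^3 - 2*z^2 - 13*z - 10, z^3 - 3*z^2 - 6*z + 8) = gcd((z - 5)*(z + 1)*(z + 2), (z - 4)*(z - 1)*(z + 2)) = z + 2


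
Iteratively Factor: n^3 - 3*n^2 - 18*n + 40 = (n + 4)*(n^2 - 7*n + 10) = (n - 2)*(n + 4)*(n - 5)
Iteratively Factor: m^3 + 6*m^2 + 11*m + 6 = (m + 2)*(m^2 + 4*m + 3) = (m + 1)*(m + 2)*(m + 3)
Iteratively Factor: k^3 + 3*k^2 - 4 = (k - 1)*(k^2 + 4*k + 4) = (k - 1)*(k + 2)*(k + 2)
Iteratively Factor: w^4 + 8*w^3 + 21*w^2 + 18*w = (w)*(w^3 + 8*w^2 + 21*w + 18) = w*(w + 2)*(w^2 + 6*w + 9) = w*(w + 2)*(w + 3)*(w + 3)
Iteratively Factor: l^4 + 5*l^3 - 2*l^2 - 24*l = (l + 4)*(l^3 + l^2 - 6*l) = (l + 3)*(l + 4)*(l^2 - 2*l) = (l - 2)*(l + 3)*(l + 4)*(l)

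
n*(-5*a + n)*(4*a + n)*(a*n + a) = -20*a^3*n^2 - 20*a^3*n - a^2*n^3 - a^2*n^2 + a*n^4 + a*n^3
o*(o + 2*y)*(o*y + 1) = o^3*y + 2*o^2*y^2 + o^2 + 2*o*y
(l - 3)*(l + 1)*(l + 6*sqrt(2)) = l^3 - 2*l^2 + 6*sqrt(2)*l^2 - 12*sqrt(2)*l - 3*l - 18*sqrt(2)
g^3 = g^3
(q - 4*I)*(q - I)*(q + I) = q^3 - 4*I*q^2 + q - 4*I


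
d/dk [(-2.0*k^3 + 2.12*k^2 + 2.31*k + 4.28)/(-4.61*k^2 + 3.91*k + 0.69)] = (9.22*k^4 - 15.64*k^3 + 14.7983*k^2 + 42.3872*k - 15.1409)/(21.2521*k^4 - 36.0502*k^3 + 8.9263*k^2 + 5.3958*k + 0.4761)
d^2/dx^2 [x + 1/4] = 0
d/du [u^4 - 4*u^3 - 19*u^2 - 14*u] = 4*u^3 - 12*u^2 - 38*u - 14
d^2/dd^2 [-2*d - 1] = 0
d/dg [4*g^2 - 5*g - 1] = 8*g - 5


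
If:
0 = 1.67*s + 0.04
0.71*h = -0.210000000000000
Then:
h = -0.30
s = -0.02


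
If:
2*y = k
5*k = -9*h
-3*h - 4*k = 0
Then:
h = 0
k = 0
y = 0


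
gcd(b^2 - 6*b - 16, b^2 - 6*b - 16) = b^2 - 6*b - 16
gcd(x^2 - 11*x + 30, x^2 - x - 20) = x - 5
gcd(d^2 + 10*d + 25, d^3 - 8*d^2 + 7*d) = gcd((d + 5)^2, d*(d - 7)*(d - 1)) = 1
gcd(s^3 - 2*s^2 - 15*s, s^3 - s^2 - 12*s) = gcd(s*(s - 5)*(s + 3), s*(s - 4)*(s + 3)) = s^2 + 3*s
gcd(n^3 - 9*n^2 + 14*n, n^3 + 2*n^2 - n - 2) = 1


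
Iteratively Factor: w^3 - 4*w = (w + 2)*(w^2 - 2*w) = w*(w + 2)*(w - 2)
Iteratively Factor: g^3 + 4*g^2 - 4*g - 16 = (g - 2)*(g^2 + 6*g + 8) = (g - 2)*(g + 4)*(g + 2)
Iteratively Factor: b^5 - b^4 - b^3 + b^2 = (b - 1)*(b^4 - b^2) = b*(b - 1)*(b^3 - b) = b^2*(b - 1)*(b^2 - 1) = b^2*(b - 1)^2*(b + 1)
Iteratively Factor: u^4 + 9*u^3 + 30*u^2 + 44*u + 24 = (u + 3)*(u^3 + 6*u^2 + 12*u + 8) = (u + 2)*(u + 3)*(u^2 + 4*u + 4) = (u + 2)^2*(u + 3)*(u + 2)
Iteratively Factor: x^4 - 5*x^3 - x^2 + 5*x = (x - 1)*(x^3 - 4*x^2 - 5*x) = x*(x - 1)*(x^2 - 4*x - 5) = x*(x - 5)*(x - 1)*(x + 1)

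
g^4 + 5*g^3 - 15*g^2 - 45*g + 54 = (g - 3)*(g - 1)*(g + 3)*(g + 6)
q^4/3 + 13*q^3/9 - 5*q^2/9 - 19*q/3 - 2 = (q/3 + 1)*(q - 2)*(q + 1/3)*(q + 3)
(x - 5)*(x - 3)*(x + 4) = x^3 - 4*x^2 - 17*x + 60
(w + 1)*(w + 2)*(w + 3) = w^3 + 6*w^2 + 11*w + 6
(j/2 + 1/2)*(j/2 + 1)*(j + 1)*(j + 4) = j^4/4 + 2*j^3 + 21*j^2/4 + 11*j/2 + 2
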